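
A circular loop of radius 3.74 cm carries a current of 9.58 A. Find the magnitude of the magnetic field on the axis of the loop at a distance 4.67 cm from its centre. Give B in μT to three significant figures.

On the axis of a circular loop, B = μ₀IR² / [2(R²+z²)^(3/2)].
R² + z² = (0.0374)² + (0.0467)² = 0.00358 m², and (R²+z²)^(3/2) = 2.14×10⁻⁴ m³.
B = (4π×10⁻⁷ × 9.58 × 0.001399) / (2 × 2.14×10⁻⁴) = 3.93×10⁻⁵ T.

B ≈ 39.3 μT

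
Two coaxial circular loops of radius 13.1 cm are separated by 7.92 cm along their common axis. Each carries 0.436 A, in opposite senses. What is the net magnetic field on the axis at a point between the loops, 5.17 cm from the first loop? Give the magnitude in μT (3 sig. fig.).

Each loop contributes B = μ₀IR²/[2(R²+z²)^(3/2)] on the axis, with z measured from that loop.
Loop 1 (z = 0.0517 m): B₁ = 1.68×10⁻⁶ T. Loop 2 (z = 0.0275 m): B₂ = 1.96×10⁻⁶ T.
The fields oppose: B = |B₁ − B₂| = 2.77×10⁻⁷ T.

B ≈ 0.277 μT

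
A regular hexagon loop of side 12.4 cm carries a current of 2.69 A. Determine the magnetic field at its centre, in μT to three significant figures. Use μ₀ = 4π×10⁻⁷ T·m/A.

Each side is a finite straight segment at perpendicular distance d = a/(2 tan(π/6)) = 0.1074 m from the centre, with end-angles ±π/6.
One side contributes B₁ = (μ₀I/4πd)·2 sin(π/6) = 2.50×10⁻⁶ T.
All 6 sides add in the same direction: B = 6 × 2.50×10⁻⁶ = 1.50×10⁻⁵ T.

B ≈ 15.0 μT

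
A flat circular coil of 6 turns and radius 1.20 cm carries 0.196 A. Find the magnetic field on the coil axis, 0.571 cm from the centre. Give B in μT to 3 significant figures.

B ≈ 45.3 μT

For an N-turn flat coil, B = Nμ₀IR²/[2(R²+z²)^(3/2)] with R = 0.012 m, z = 0.00571 m.
B = 6 × 7.56×10⁻⁶ T = 4.53×10⁻⁵ T.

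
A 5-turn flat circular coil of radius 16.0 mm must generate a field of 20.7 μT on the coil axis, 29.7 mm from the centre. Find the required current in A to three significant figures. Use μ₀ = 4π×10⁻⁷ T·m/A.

For an N-turn coil, B = Nμ₀IR²/[2(R²+z²)^(3/2)] with R = 0.016 m, z = 0.0297 m, so I = 2B(R²+z²)^(3/2)/(Nμ₀R²) = 2 × 2.07×10⁻⁵ × 3.84×10⁻⁵ / (5 × 4π×10⁻⁷ × 0.000256) = 0.988 A.

I ≈ 0.988 A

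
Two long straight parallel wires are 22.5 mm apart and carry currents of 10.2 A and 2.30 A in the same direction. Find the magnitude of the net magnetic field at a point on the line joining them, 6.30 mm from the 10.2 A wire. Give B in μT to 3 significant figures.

B ≈ 295 μT

Each long wire gives B = μ₀I/(2πd). Distances are d₁ = 0.0063 m and d₂ = 0.0162 m.
B₁ = 3.24×10⁻⁴ T, B₂ = 2.84×10⁻⁵ T.
Between parallel currents the two contributions point in opposite directions, so they subtract. B = |B₁ − B₂| = |3.24×10⁻⁴ − 2.84×10⁻⁵| = 2.95×10⁻⁴ T.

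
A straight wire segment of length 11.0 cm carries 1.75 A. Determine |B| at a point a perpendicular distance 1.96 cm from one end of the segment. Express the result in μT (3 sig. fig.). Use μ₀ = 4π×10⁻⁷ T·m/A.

B ≈ 8.79 μT

For a finite straight segment, B = (μ₀I/4πd)(sinθ₁ + sinθ₂), where θ₁, θ₂ are the angles from the perpendicular to each end.
The perpendicular foot is at one end, so the two end-offsets along the wire are 0 and L = 0.11 m.
sinθ₁ = 0/√(0²+0.0196²) = 0.0000; sinθ₂ = 0.11/√(0.11²+0.0196²) = 0.9845.
B = (4π×10⁻⁷ × 1.75) / (4π × 0.0196) × (0.0000 + 0.9845) = 8.79×10⁻⁶ T.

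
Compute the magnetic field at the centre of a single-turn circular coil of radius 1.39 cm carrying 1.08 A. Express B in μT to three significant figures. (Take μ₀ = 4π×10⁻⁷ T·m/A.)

B ≈ 48.8 μT

At the centre of a circular loop the Biot–Savart law gives B = μ₀I/(2R).
B = (4π×10⁻⁷ × 1.08) / (2 × 0.0139) = 4.88×10⁻⁵ T.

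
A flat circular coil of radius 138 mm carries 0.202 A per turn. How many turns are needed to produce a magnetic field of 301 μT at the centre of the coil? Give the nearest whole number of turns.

N = 327

For an N-turn coil, B = Nμ₀I/(2R). A single turn gives B₁ = 9.20×10⁻⁷ T with R = 0.138 m.
N = B/B₁ = 3.01×10⁻⁴ / 9.20×10⁻⁷ = 327.28.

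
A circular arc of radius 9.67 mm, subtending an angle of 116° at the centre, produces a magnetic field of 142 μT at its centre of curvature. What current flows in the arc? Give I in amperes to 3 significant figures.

I ≈ 6.78 A

For a circular arc, B = μ₀Iφ/(4πR) with φ in radians; here φ = 2.025 rad.
So I = 4πRB/(μ₀φ) = 4π × 0.00967 × 1.42×10⁻⁴ / (4π×10⁻⁷ × 2.025) = 6.78 A.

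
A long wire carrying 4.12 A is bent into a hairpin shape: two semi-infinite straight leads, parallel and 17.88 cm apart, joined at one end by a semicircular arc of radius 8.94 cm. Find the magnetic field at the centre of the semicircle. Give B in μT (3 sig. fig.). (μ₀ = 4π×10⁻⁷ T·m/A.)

B ≈ 23.7 μT

The semicircular arc contributes B_arc = μ₀I·π/(4πR) = μ₀I/(4R) = 1.45×10⁻⁵ T.
Each semi-infinite lead is at perpendicular distance R = 0.0894 m from the centre, with the perpendicular foot at its near end, so it contributes μ₀I/(4πR); both point the same way, together 9.22×10⁻⁶ T.
Arc and leads all point the same direction: B = 1.45×10⁻⁵ + 9.22×10⁻⁶ = 2.37×10⁻⁵ T.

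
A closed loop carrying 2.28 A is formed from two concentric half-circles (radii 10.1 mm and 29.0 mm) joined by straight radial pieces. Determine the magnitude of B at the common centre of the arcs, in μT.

The radial connectors point toward the centre, so dl × r̂ = 0 and they contribute nothing.
Each semicircle gives μ₀I/(4R): inner arc 7.09×10⁻⁵ T, outer arc 2.47×10⁻⁵ T.
The two arcs carry current in opposite angular senses, so their fields oppose: B = |7.09×10⁻⁵ − 2.47×10⁻⁵| = 4.62×10⁻⁵ T.

B ≈ 46.2 μT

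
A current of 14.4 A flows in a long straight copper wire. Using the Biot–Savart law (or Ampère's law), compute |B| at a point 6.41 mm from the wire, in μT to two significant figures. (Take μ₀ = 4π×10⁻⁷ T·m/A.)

B ≈ 450 μT

For an infinitely long straight wire, B = μ₀I/(2πd).
B = (4π×10⁻⁷ × 14.4) / (2π × 0.00641) = 4.49×10⁻⁴ T.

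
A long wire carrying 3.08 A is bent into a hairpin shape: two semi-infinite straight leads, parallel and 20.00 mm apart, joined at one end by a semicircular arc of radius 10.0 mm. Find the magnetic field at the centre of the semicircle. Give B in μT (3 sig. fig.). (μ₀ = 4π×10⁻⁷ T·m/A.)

The semicircular arc contributes B_arc = μ₀I·π/(4πR) = μ₀I/(4R) = 9.68×10⁻⁵ T.
Each semi-infinite lead is at perpendicular distance R = 0.01 m from the centre, with the perpendicular foot at its near end, so it contributes μ₀I/(4πR); both point the same way, together 6.16×10⁻⁵ T.
Arc and leads all point the same direction: B = 9.68×10⁻⁵ + 6.16×10⁻⁵ = 1.58×10⁻⁴ T.

B ≈ 158 μT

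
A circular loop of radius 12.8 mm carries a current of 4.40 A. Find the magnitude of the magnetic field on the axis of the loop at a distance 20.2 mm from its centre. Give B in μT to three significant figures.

B ≈ 33.1 μT

On the axis of a circular loop, B = μ₀IR² / [2(R²+z²)^(3/2)].
R² + z² = (0.0128)² + (0.0202)² = 0.0005719 m², and (R²+z²)^(3/2) = 1.37×10⁻⁵ m³.
B = (4π×10⁻⁷ × 4.40 × 0.0001638) / (2 × 1.37×10⁻⁵) = 3.31×10⁻⁵ T.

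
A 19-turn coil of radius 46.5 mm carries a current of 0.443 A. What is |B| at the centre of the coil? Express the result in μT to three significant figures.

For an N-turn flat coil, B = Nμ₀I/(2R) with R = 0.0465 m.
B = 19 × 5.99×10⁻⁶ T = 1.14×10⁻⁴ T.

B ≈ 114 μT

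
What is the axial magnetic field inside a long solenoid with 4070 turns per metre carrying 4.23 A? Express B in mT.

B ≈ 21.6 mT

Inside a long solenoid, B = μ₀nI with n = 4070 turns/m.
B = 4π×10⁻⁷ × 4070 × 4.23 = 2.16×10⁻² T.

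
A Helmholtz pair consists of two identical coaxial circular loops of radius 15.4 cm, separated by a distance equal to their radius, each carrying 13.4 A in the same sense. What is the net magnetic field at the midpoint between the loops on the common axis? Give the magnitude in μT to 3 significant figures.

Each loop contributes B = μ₀IR²/[2(R²+z²)^(3/2)] on the axis, with z measured from that loop.
Loop 1 (z = 0.077 m): B₁ = 3.91×10⁻⁵ T. Loop 2 (z = 0.077 m): B₂ = 3.91×10⁻⁵ T.
The fields add: B = B₁ + B₂ = 7.82×10⁻⁵ T.

B ≈ 78.2 μT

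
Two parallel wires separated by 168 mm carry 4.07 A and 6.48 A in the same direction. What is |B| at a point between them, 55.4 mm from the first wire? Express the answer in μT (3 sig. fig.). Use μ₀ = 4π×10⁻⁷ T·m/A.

Each long wire gives B = μ₀I/(2πd). Distances are d₁ = 0.0554 m and d₂ = 0.1126 m.
B₁ = 1.47×10⁻⁵ T, B₂ = 1.15×10⁻⁵ T.
Between parallel currents the two contributions point in opposite directions, so they subtract. B = |B₁ − B₂| = |1.47×10⁻⁵ − 1.15×10⁻⁵| = 3.18×10⁻⁶ T.

B ≈ 3.18 μT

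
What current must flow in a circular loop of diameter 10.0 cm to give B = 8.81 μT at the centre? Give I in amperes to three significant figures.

At the centre of a circular loop B = μ₀I/(2R), so I = 2RB/μ₀.
With R = 0.05 m, I = 2 × 0.05 × 8.81×10⁻⁶ / (4π×10⁻⁷) = 0.701 A.

I ≈ 0.701 A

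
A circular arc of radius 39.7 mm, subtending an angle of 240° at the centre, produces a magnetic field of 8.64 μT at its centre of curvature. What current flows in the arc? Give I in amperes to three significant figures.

For a circular arc, B = μ₀Iφ/(4πR) with φ in radians; here φ = 4.189 rad.
So I = 4πRB/(μ₀φ) = 4π × 0.0397 × 8.64×10⁻⁶ / (4π×10⁻⁷ × 4.189) = 0.819 A.

I ≈ 0.819 A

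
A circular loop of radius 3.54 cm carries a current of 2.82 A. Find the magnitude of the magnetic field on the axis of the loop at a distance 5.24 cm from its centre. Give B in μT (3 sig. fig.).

B ≈ 8.78 μT

On the axis of a circular loop, B = μ₀IR² / [2(R²+z²)^(3/2)].
R² + z² = (0.0354)² + (0.0524)² = 0.003999 m², and (R²+z²)^(3/2) = 2.53×10⁻⁴ m³.
B = (4π×10⁻⁷ × 2.82 × 0.001253) / (2 × 2.53×10⁻⁴) = 8.78×10⁻⁶ T.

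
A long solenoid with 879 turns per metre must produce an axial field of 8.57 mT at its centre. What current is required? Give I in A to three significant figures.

I ≈ 7.76 A

Inside a long solenoid B = μ₀nI with n = 879 m⁻¹, so I = B/(μ₀n).
I = 8.57×10⁻³ / (4π×10⁻⁷ × 879) = 7.76 A.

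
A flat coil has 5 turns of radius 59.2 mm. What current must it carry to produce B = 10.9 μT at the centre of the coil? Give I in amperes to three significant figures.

I ≈ 0.205 A

For an N-turn coil, B = Nμ₀I/(2R) with R = 0.0592 m, so I = 2RB/(Nμ₀) = 2 × 0.0592 × 1.09×10⁻⁵ / (5 × 4π×10⁻⁷) = 0.205 A.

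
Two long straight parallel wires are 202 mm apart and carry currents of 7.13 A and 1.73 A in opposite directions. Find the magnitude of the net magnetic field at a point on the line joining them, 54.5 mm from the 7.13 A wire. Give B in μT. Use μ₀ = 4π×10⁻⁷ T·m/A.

B ≈ 28.5 μT

Each long wire gives B = μ₀I/(2πd). Distances are d₁ = 0.0545 m and d₂ = 0.1475 m.
B₁ = 2.62×10⁻⁵ T, B₂ = 2.35×10⁻⁶ T.
Between antiparallel currents both contributions point the same way, so they add. B = B₁ + B₂ = 2.62×10⁻⁵ + 2.35×10⁻⁶ = 2.85×10⁻⁵ T.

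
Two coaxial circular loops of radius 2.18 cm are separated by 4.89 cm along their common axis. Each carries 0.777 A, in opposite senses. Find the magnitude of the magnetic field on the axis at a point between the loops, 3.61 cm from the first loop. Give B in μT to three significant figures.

Each loop contributes B = μ₀IR²/[2(R²+z²)^(3/2)] on the axis, with z measured from that loop.
Loop 1 (z = 0.0361 m): B₁ = 3.09×10⁻⁶ T. Loop 2 (z = 0.0128 m): B₂ = 1.44×10⁻⁵ T.
The fields oppose: B = |B₁ − B₂| = 1.13×10⁻⁵ T.

B ≈ 11.3 μT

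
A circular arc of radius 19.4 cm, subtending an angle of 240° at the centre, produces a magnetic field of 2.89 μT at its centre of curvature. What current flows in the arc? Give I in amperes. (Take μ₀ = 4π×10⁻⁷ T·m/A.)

For a circular arc, B = μ₀Iφ/(4πR) with φ in radians; here φ = 4.189 rad.
So I = 4πRB/(μ₀φ) = 4π × 0.194 × 2.89×10⁻⁶ / (4π×10⁻⁷ × 4.189) = 1.34 A.

I ≈ 1.34 A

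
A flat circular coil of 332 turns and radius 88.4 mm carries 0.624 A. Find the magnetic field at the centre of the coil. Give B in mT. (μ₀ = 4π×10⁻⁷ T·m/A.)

For an N-turn flat coil, B = Nμ₀I/(2R) with R = 0.0884 m.
B = 332 × 4.44×10⁻⁶ T = 1.47×10⁻³ T.

B ≈ 1.47 mT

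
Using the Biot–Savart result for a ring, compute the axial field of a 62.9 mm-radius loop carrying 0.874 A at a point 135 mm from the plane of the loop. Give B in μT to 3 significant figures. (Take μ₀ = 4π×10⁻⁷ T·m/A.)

B ≈ 0.658 μT

On the axis of a circular loop, B = μ₀IR² / [2(R²+z²)^(3/2)].
R² + z² = (0.0629)² + (0.135)² = 0.02218 m², and (R²+z²)^(3/2) = 3.30×10⁻³ m³.
B = (4π×10⁻⁷ × 0.874 × 0.003956) / (2 × 3.30×10⁻³) = 6.58×10⁻⁷ T.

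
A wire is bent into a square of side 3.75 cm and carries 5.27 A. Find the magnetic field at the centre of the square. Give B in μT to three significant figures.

B ≈ 159 μT

Each side is a finite straight segment at perpendicular distance d = a/(2 tan(π/4)) = 0.01875 m from the centre, with end-angles ±π/4.
One side contributes B₁ = (μ₀I/4πd)·2 sin(π/4) = 3.97×10⁻⁵ T.
All 4 sides add in the same direction: B = 4 × 3.97×10⁻⁵ = 1.59×10⁻⁴ T.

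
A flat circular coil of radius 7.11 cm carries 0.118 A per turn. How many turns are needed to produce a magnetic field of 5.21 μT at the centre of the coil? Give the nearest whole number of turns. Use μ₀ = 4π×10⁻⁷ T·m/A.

N = 5

For an N-turn coil, B = Nμ₀I/(2R). A single turn gives B₁ = 1.04×10⁻⁶ T with R = 0.0711 m.
N = B/B₁ = 5.21×10⁻⁶ / 1.04×10⁻⁶ = 5.00.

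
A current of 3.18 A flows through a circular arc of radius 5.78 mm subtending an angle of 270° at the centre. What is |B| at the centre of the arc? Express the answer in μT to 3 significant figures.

The Biot–Savart field of a circular arc at its centre is B = μ₀Iφ/(4πR), with φ = 4.712 rad.
B = (4π×10⁻⁷ × 3.18 × 4.712) / (4π × 0.00578) = 2.59×10⁻⁴ T.

B ≈ 259 μT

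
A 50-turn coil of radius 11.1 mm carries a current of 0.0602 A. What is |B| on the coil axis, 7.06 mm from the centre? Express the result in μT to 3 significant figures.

For an N-turn flat coil, B = Nμ₀IR²/[2(R²+z²)^(3/2)] with R = 0.0111 m, z = 0.00706 m.
B = 50 × 2.05×10⁻⁶ T = 1.02×10⁻⁴ T.

B ≈ 102 μT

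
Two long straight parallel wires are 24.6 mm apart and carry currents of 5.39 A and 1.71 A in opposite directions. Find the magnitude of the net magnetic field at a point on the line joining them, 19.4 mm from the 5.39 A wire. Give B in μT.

Each long wire gives B = μ₀I/(2πd). Distances are d₁ = 0.0194 m and d₂ = 0.0052 m.
B₁ = 5.56×10⁻⁵ T, B₂ = 6.58×10⁻⁵ T.
Between antiparallel currents both contributions point the same way, so they add. B = B₁ + B₂ = 5.56×10⁻⁵ + 6.58×10⁻⁵ = 1.21×10⁻⁴ T.

B ≈ 121 μT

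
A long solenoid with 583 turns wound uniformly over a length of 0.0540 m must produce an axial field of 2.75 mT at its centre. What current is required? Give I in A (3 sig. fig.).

Inside a long solenoid B = μ₀nI with n = 1.080×10⁴ m⁻¹, so I = B/(μ₀n).
I = 2.75×10⁻³ / (4π×10⁻⁷ × 1.080×10⁴) = 0.203 A.

I ≈ 0.203 A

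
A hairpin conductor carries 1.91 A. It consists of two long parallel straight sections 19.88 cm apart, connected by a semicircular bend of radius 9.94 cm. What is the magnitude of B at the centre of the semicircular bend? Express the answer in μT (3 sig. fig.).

The semicircular arc contributes B_arc = μ₀I·π/(4πR) = μ₀I/(4R) = 6.04×10⁻⁶ T.
Each semi-infinite lead is at perpendicular distance R = 0.0994 m from the centre, with the perpendicular foot at its near end, so it contributes μ₀I/(4πR); both point the same way, together 3.84×10⁻⁶ T.
Arc and leads all point the same direction: B = 6.04×10⁻⁶ + 3.84×10⁻⁶ = 9.88×10⁻⁶ T.

B ≈ 9.88 μT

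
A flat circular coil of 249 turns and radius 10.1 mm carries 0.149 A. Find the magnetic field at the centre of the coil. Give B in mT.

B ≈ 2.31 mT

For an N-turn flat coil, B = Nμ₀I/(2R) with R = 0.0101 m.
B = 249 × 9.27×10⁻⁶ T = 2.31×10⁻³ T.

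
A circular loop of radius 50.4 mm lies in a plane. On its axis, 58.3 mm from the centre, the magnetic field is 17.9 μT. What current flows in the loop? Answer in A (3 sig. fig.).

On the axis of a loop, B = μ₀IR²/[2(R²+z²)^(3/2)], so I = 2B(R²+z²)^(3/2)/(μ₀R²).
R² + z² = 0.00254 + 0.003399 = 0.005939 m²; raised to 3/2 gives 4.58×10⁻⁴ m³.
I = 2 × 1.79×10⁻⁵ × 4.58×10⁻⁴ / (1.26×10⁻⁶ × 0.00254) = 5.13 A.

I ≈ 5.13 A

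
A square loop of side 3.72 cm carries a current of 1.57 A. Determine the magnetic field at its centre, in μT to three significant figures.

B ≈ 47.7 μT

Each side is a finite straight segment at perpendicular distance d = a/(2 tan(π/4)) = 0.0186 m from the centre, with end-angles ±π/4.
One side contributes B₁ = (μ₀I/4πd)·2 sin(π/4) = 1.19×10⁻⁵ T.
All 4 sides add in the same direction: B = 4 × 1.19×10⁻⁵ = 4.77×10⁻⁵ T.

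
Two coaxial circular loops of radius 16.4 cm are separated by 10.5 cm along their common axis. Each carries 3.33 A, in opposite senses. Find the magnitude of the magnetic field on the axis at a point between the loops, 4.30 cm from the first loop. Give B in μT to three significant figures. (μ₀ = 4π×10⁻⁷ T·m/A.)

B ≈ 1.11 μT

Each loop contributes B = μ₀IR²/[2(R²+z²)^(3/2)] on the axis, with z measured from that loop.
Loop 1 (z = 0.043 m): B₁ = 1.15×10⁻⁵ T. Loop 2 (z = 0.062 m): B₂ = 1.04×10⁻⁵ T.
The fields oppose: B = |B₁ − B₂| = 1.11×10⁻⁶ T.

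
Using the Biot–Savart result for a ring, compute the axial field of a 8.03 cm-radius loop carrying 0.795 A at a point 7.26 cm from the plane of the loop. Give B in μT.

On the axis of a circular loop, B = μ₀IR² / [2(R²+z²)^(3/2)].
R² + z² = (0.0803)² + (0.0726)² = 0.01172 m², and (R²+z²)^(3/2) = 1.27×10⁻³ m³.
B = (4π×10⁻⁷ × 0.795 × 0.006448) / (2 × 1.27×10⁻³) = 2.54×10⁻⁶ T.

B ≈ 2.54 μT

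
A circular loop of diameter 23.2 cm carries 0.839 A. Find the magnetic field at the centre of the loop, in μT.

At the centre of a circular loop the Biot–Savart law gives B = μ₀I/(2R) (so R = 0.116 m).
B = (4π×10⁻⁷ × 0.839) / (2 × 0.116) = 4.54×10⁻⁶ T.

B ≈ 4.54 μT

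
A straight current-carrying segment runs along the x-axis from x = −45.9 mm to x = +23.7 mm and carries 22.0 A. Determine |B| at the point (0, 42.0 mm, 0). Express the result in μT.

B ≈ 64.4 μT

For a finite straight segment, B = (μ₀I/4πd)(sinθ₁ + sinθ₂), where θ₁, θ₂ are the angles from the perpendicular to each end.
The perpendicular distance is d = 0.042 m; the end-offsets along the wire are a = 0.0459 m and b = 0.0237 m.
sinθ₁ = 0.0459/√(0.0459²+0.042²) = 0.7378; sinθ₂ = 0.0237/√(0.0237²+0.042²) = 0.4914.
B = (4π×10⁻⁷ × 22.0) / (4π × 0.042) × (0.7378 + 0.4914) = 6.44×10⁻⁵ T.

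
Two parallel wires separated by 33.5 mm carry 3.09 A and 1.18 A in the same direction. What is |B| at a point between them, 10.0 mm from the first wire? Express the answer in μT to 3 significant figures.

Each long wire gives B = μ₀I/(2πd). Distances are d₁ = 0.01 m and d₂ = 0.0235 m.
B₁ = 6.18×10⁻⁵ T, B₂ = 1.00×10⁻⁵ T.
Between parallel currents the two contributions point in opposite directions, so they subtract. B = |B₁ − B₂| = |6.18×10⁻⁵ − 1.00×10⁻⁵| = 5.18×10⁻⁵ T.

B ≈ 51.8 μT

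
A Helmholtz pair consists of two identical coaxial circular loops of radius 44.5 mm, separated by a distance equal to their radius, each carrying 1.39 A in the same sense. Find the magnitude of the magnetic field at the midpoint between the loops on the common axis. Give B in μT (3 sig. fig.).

Each loop contributes B = μ₀IR²/[2(R²+z²)^(3/2)] on the axis, with z measured from that loop.
Loop 1 (z = 0.02225 m): B₁ = 1.40×10⁻⁵ T. Loop 2 (z = 0.02225 m): B₂ = 1.40×10⁻⁵ T.
The fields add: B = B₁ + B₂ = 2.81×10⁻⁵ T.

B ≈ 28.1 μT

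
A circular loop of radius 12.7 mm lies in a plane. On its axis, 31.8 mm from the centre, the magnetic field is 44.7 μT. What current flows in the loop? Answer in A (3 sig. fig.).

On the axis of a loop, B = μ₀IR²/[2(R²+z²)^(3/2)], so I = 2B(R²+z²)^(3/2)/(μ₀R²).
R² + z² = 0.0001613 + 0.001011 = 0.001173 m²; raised to 3/2 gives 4.02×10⁻⁵ m³.
I = 2 × 4.47×10⁻⁵ × 4.02×10⁻⁵ / (1.26×10⁻⁶ × 0.0001613) = 17.7 A.

I ≈ 17.7 A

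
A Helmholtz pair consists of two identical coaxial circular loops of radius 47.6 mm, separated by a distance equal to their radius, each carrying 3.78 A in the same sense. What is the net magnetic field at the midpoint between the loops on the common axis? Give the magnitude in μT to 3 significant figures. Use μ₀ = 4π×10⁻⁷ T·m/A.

Each loop contributes B = μ₀IR²/[2(R²+z²)^(3/2)] on the axis, with z measured from that loop.
Loop 1 (z = 0.0238 m): B₁ = 3.57×10⁻⁵ T. Loop 2 (z = 0.0238 m): B₂ = 3.57×10⁻⁵ T.
The fields add: B = B₁ + B₂ = 7.14×10⁻⁵ T.

B ≈ 71.4 μT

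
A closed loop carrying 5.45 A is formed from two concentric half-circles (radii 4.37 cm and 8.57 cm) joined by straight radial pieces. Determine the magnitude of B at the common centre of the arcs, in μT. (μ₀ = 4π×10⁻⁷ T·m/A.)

B ≈ 19.2 μT

The radial connectors point toward the centre, so dl × r̂ = 0 and they contribute nothing.
Each semicircle gives μ₀I/(4R): inner arc 3.92×10⁻⁵ T, outer arc 2.00×10⁻⁵ T.
The two arcs carry current in opposite angular senses, so their fields oppose: B = |3.92×10⁻⁵ − 2.00×10⁻⁵| = 1.92×10⁻⁵ T.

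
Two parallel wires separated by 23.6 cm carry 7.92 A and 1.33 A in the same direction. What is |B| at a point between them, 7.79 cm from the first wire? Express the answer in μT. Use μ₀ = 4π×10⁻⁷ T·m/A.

B ≈ 18.7 μT

Each long wire gives B = μ₀I/(2πd). Distances are d₁ = 0.0779 m and d₂ = 0.1581 m.
B₁ = 2.03×10⁻⁵ T, B₂ = 1.68×10⁻⁶ T.
Between parallel currents the two contributions point in opposite directions, so they subtract. B = |B₁ − B₂| = |2.03×10⁻⁵ − 1.68×10⁻⁶| = 1.87×10⁻⁵ T.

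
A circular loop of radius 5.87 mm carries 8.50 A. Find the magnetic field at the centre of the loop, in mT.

At the centre of a circular loop the Biot–Savart law gives B = μ₀I/(2R).
B = (4π×10⁻⁷ × 8.50) / (2 × 0.00587) = 9.10×10⁻⁴ T.

B ≈ 0.910 mT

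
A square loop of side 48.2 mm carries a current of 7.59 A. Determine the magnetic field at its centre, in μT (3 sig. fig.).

Each side is a finite straight segment at perpendicular distance d = a/(2 tan(π/4)) = 0.0241 m from the centre, with end-angles ±π/4.
One side contributes B₁ = (μ₀I/4πd)·2 sin(π/4) = 4.45×10⁻⁵ T.
All 4 sides add in the same direction: B = 4 × 4.45×10⁻⁵ = 1.78×10⁻⁴ T.

B ≈ 178 μT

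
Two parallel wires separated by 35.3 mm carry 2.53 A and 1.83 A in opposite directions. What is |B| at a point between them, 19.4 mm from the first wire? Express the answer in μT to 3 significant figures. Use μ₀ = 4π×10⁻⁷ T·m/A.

Each long wire gives B = μ₀I/(2πd). Distances are d₁ = 0.0194 m and d₂ = 0.0159 m.
B₁ = 2.61×10⁻⁵ T, B₂ = 2.30×10⁻⁵ T.
Between antiparallel currents both contributions point the same way, so they add. B = B₁ + B₂ = 2.61×10⁻⁵ + 2.30×10⁻⁵ = 4.91×10⁻⁵ T.

B ≈ 49.1 μT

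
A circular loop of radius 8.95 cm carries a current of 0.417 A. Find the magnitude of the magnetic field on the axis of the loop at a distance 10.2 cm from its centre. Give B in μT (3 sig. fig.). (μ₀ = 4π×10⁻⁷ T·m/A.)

B ≈ 0.840 μT

On the axis of a circular loop, B = μ₀IR² / [2(R²+z²)^(3/2)].
R² + z² = (0.0895)² + (0.102)² = 0.01841 m², and (R²+z²)^(3/2) = 2.50×10⁻³ m³.
B = (4π×10⁻⁷ × 0.417 × 0.00801) / (2 × 2.50×10⁻³) = 8.40×10⁻⁷ T.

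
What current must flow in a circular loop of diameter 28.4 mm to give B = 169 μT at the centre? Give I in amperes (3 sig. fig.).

At the centre of a circular loop B = μ₀I/(2R), so I = 2RB/μ₀.
With R = 0.0142 m, I = 2 × 0.0142 × 1.69×10⁻⁴ / (4π×10⁻⁷) = 3.82 A.

I ≈ 3.82 A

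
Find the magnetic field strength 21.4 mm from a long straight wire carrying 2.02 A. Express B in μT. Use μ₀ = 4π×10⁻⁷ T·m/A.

B ≈ 18.9 μT

For an infinitely long straight wire, B = μ₀I/(2πd).
B = (4π×10⁻⁷ × 2.02) / (2π × 0.0214) = 1.89×10⁻⁵ T.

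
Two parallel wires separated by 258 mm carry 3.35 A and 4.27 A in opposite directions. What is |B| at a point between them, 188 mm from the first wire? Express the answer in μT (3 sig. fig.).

Each long wire gives B = μ₀I/(2πd). Distances are d₁ = 0.188 m and d₂ = 0.07 m.
B₁ = 3.56×10⁻⁶ T, B₂ = 1.22×10⁻⁵ T.
Between antiparallel currents both contributions point the same way, so they add. B = B₁ + B₂ = 3.56×10⁻⁶ + 1.22×10⁻⁵ = 1.58×10⁻⁵ T.

B ≈ 15.8 μT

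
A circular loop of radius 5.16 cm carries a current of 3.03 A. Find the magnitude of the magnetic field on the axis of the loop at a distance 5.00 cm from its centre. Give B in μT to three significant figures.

On the axis of a circular loop, B = μ₀IR² / [2(R²+z²)^(3/2)].
R² + z² = (0.0516)² + (0.05)² = 0.005163 m², and (R²+z²)^(3/2) = 3.71×10⁻⁴ m³.
B = (4π×10⁻⁷ × 3.03 × 0.002663) / (2 × 3.71×10⁻⁴) = 1.37×10⁻⁵ T.

B ≈ 13.7 μT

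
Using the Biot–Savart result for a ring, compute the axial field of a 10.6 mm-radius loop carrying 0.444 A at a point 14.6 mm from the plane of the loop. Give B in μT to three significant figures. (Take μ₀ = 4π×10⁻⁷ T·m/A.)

B ≈ 5.34 μT

On the axis of a circular loop, B = μ₀IR² / [2(R²+z²)^(3/2)].
R² + z² = (0.0106)² + (0.0146)² = 0.0003255 m², and (R²+z²)^(3/2) = 5.87×10⁻⁶ m³.
B = (4π×10⁻⁷ × 0.444 × 0.0001124) / (2 × 5.87×10⁻⁶) = 5.34×10⁻⁶ T.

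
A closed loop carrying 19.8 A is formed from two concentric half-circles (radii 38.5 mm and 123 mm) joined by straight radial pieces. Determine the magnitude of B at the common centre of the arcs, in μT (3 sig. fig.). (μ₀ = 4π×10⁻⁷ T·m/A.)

The radial connectors point toward the centre, so dl × r̂ = 0 and they contribute nothing.
Each semicircle gives μ₀I/(4R): inner arc 1.62×10⁻⁴ T, outer arc 5.06×10⁻⁵ T.
The two arcs carry current in opposite angular senses, so their fields oppose: B = |1.62×10⁻⁴ − 5.06×10⁻⁵| = 1.11×10⁻⁴ T.

B ≈ 111 μT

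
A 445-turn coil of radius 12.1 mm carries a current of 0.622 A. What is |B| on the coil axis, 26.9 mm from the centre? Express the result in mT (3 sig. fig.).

B ≈ 0.992 mT

For an N-turn flat coil, B = Nμ₀IR²/[2(R²+z²)^(3/2)] with R = 0.0121 m, z = 0.0269 m.
B = 445 × 2.23×10⁻⁶ T = 9.92×10⁻⁴ T.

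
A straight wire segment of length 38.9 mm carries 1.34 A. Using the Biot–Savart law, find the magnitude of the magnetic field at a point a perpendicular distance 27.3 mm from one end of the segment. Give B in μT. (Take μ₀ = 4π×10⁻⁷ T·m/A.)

B ≈ 4.02 μT

For a finite straight segment, B = (μ₀I/4πd)(sinθ₁ + sinθ₂), where θ₁, θ₂ are the angles from the perpendicular to each end.
The perpendicular foot is at one end, so the two end-offsets along the wire are 0 and L = 0.0389 m.
sinθ₁ = 0/√(0²+0.0273²) = 0.0000; sinθ₂ = 0.0389/√(0.0389²+0.0273²) = 0.8185.
B = (4π×10⁻⁷ × 1.34) / (4π × 0.0273) × (0.0000 + 0.8185) = 4.02×10⁻⁶ T.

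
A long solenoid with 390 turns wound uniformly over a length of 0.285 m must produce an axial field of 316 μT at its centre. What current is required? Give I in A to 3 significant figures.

I ≈ 0.184 A

Inside a long solenoid B = μ₀nI with n = 1368 m⁻¹, so I = B/(μ₀n).
I = 3.16×10⁻⁴ / (4π×10⁻⁷ × 1368) = 0.184 A.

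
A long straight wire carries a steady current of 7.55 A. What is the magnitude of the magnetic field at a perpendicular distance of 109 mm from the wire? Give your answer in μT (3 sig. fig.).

For an infinitely long straight wire, B = μ₀I/(2πd).
B = (4π×10⁻⁷ × 7.55) / (2π × 0.109) = 1.39×10⁻⁵ T.

B ≈ 13.9 μT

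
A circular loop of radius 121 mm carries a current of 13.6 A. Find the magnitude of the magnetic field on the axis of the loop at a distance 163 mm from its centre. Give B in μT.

B ≈ 15.0 μT

On the axis of a circular loop, B = μ₀IR² / [2(R²+z²)^(3/2)].
R² + z² = (0.121)² + (0.163)² = 0.04121 m², and (R²+z²)^(3/2) = 8.37×10⁻³ m³.
B = (4π×10⁻⁷ × 13.6 × 0.01464) / (2 × 8.37×10⁻³) = 1.50×10⁻⁵ T.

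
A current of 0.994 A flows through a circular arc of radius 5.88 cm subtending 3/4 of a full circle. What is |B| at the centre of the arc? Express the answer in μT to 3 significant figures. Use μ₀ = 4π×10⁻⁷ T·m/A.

B ≈ 7.97 μT

The Biot–Savart field of a circular arc at its centre is B = μ₀Iφ/(4πR), with φ = 4.712 rad.
B = (4π×10⁻⁷ × 0.994 × 4.712) / (4π × 0.0588) = 7.97×10⁻⁶ T.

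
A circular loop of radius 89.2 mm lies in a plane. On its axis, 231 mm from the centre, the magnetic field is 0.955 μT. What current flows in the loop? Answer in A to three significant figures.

On the axis of a loop, B = μ₀IR²/[2(R²+z²)^(3/2)], so I = 2B(R²+z²)^(3/2)/(μ₀R²).
R² + z² = 0.007957 + 0.05336 = 0.06132 m²; raised to 3/2 gives 1.52×10⁻² m³.
I = 2 × 9.55×10⁻⁷ × 1.52×10⁻² / (1.26×10⁻⁶ × 0.007957) = 2.90 A.

I ≈ 2.90 A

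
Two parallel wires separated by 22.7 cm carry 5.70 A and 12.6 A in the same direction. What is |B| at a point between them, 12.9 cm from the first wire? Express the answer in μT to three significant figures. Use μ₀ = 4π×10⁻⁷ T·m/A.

Each long wire gives B = μ₀I/(2πd). Distances are d₁ = 0.129 m and d₂ = 0.098 m.
B₁ = 8.84×10⁻⁶ T, B₂ = 2.57×10⁻⁵ T.
Between parallel currents the two contributions point in opposite directions, so they subtract. B = |B₁ − B₂| = |8.84×10⁻⁶ − 2.57×10⁻⁵| = 1.69×10⁻⁵ T.

B ≈ 16.9 μT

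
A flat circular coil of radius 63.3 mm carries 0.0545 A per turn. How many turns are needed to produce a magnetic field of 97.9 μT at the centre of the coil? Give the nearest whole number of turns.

For an N-turn coil, B = Nμ₀I/(2R). A single turn gives B₁ = 5.41×10⁻⁷ T with R = 0.0633 m.
N = B/B₁ = 9.79×10⁻⁵ / 5.41×10⁻⁷ = 180.97.

N = 181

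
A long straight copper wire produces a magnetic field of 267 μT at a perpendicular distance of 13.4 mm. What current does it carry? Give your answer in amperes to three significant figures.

For a long straight wire B = μ₀I/(2πd), so I = 2πdB/μ₀.
I = 2π × 0.0134 × 2.67×10⁻⁴ / (4π×10⁻⁷) = 17.9 A.

I ≈ 17.9 A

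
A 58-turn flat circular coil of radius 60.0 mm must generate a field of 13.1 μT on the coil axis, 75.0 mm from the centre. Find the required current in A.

I ≈ 0.0885 A

For an N-turn coil, B = Nμ₀IR²/[2(R²+z²)^(3/2)] with R = 0.06 m, z = 0.075 m, so I = 2B(R²+z²)^(3/2)/(Nμ₀R²) = 2 × 1.31×10⁻⁵ × 8.86×10⁻⁴ / (58 × 4π×10⁻⁷ × 0.0036) = 8.85×10⁻² A.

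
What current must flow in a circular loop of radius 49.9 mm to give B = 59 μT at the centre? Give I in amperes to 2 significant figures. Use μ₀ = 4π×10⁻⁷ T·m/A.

At the centre of a circular loop B = μ₀I/(2R), so I = 2RB/μ₀.
With R = 0.0499 m, I = 2 × 0.0499 × 5.90×10⁻⁵ / (4π×10⁻⁷) = 4.69 A.

I ≈ 4.7 A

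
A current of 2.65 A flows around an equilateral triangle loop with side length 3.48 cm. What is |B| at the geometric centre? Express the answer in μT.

Each side is a finite straight segment at perpendicular distance d = a/(2 tan(π/3)) = 0.01005 m from the centre, with end-angles ±π/3.
One side contributes B₁ = (μ₀I/4πd)·2 sin(π/3) = 4.57×10⁻⁵ T.
All 3 sides add in the same direction: B = 3 × 4.57×10⁻⁵ = 1.37×10⁻⁴ T.

B ≈ 137 μT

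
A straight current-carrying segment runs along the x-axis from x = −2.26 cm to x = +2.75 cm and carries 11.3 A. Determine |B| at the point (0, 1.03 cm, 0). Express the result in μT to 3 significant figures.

B ≈ 203 μT

For a finite straight segment, B = (μ₀I/4πd)(sinθ₁ + sinθ₂), where θ₁, θ₂ are the angles from the perpendicular to each end.
The perpendicular distance is d = 0.0103 m; the end-offsets along the wire are a = 0.0226 m and b = 0.0275 m.
sinθ₁ = 0.0226/√(0.0226²+0.0103²) = 0.9100; sinθ₂ = 0.0275/√(0.0275²+0.0103²) = 0.9365.
B = (4π×10⁻⁷ × 11.3) / (4π × 0.0103) × (0.9100 + 0.9365) = 2.03×10⁻⁴ T.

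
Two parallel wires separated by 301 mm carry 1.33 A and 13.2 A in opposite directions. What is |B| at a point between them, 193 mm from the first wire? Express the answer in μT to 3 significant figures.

Each long wire gives B = μ₀I/(2πd). Distances are d₁ = 0.193 m and d₂ = 0.108 m.
B₁ = 1.38×10⁻⁶ T, B₂ = 2.44×10⁻⁵ T.
Between antiparallel currents both contributions point the same way, so they add. B = B₁ + B₂ = 1.38×10⁻⁶ + 2.44×10⁻⁵ = 2.58×10⁻⁵ T.

B ≈ 25.8 μT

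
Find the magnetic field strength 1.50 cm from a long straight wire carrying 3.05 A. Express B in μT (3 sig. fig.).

B ≈ 40.7 μT

For an infinitely long straight wire, B = μ₀I/(2πd).
B = (4π×10⁻⁷ × 3.05) / (2π × 0.015) = 4.07×10⁻⁵ T.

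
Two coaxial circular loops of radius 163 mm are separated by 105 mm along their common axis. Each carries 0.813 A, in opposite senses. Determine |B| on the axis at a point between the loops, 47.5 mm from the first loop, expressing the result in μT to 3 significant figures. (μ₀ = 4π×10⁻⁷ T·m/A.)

Each loop contributes B = μ₀IR²/[2(R²+z²)^(3/2)] on the axis, with z measured from that loop.
Loop 1 (z = 0.0475 m): B₁ = 2.77×10⁻⁶ T. Loop 2 (z = 0.0575 m): B₂ = 2.63×10⁻⁶ T.
The fields oppose: B = |B₁ − B₂| = 1.45×10⁻⁷ T.

B ≈ 0.145 μT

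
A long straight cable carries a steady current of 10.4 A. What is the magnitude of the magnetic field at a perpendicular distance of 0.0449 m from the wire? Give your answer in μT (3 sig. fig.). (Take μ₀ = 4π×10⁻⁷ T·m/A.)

B ≈ 46.3 μT

For an infinitely long straight wire, B = μ₀I/(2πd).
B = (4π×10⁻⁷ × 10.4) / (2π × 0.0449) = 4.63×10⁻⁵ T.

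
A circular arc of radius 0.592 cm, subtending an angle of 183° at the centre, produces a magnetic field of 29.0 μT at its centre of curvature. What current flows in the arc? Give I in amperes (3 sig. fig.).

I ≈ 0.538 A

For a circular arc, B = μ₀Iφ/(4πR) with φ in radians; here φ = 3.194 rad.
So I = 4πRB/(μ₀φ) = 4π × 0.00592 × 2.90×10⁻⁵ / (4π×10⁻⁷ × 3.194) = 0.538 A.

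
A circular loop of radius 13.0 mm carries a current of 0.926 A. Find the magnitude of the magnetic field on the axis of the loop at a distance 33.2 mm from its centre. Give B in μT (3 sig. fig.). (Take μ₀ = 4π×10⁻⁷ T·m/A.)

On the axis of a circular loop, B = μ₀IR² / [2(R²+z²)^(3/2)].
R² + z² = (0.013)² + (0.0332)² = 0.001271 m², and (R²+z²)^(3/2) = 4.53×10⁻⁵ m³.
B = (4π×10⁻⁷ × 0.926 × 0.000169) / (2 × 4.53×10⁻⁵) = 2.17×10⁻⁶ T.

B ≈ 2.17 μT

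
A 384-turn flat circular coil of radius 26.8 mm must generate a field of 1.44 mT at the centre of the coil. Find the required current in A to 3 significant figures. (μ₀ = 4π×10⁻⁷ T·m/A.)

I ≈ 0.160 A

For an N-turn coil, B = Nμ₀I/(2R) with R = 0.0268 m, so I = 2RB/(Nμ₀) = 2 × 0.0268 × 1.44×10⁻³ / (384 × 4π×10⁻⁷) = 0.160 A.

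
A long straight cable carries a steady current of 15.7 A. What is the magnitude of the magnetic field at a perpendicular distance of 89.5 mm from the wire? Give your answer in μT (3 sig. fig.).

B ≈ 35.1 μT

For an infinitely long straight wire, B = μ₀I/(2πd).
B = (4π×10⁻⁷ × 15.7) / (2π × 0.0895) = 3.51×10⁻⁵ T.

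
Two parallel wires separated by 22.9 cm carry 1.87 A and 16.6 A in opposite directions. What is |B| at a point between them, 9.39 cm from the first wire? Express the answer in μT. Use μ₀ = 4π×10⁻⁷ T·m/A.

B ≈ 28.6 μT

Each long wire gives B = μ₀I/(2πd). Distances are d₁ = 0.0939 m and d₂ = 0.1351 m.
B₁ = 3.98×10⁻⁶ T, B₂ = 2.46×10⁻⁵ T.
Between antiparallel currents both contributions point the same way, so they add. B = B₁ + B₂ = 3.98×10⁻⁶ + 2.46×10⁻⁵ = 2.86×10⁻⁵ T.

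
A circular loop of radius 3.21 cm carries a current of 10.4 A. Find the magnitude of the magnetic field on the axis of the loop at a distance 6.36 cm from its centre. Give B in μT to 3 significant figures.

On the axis of a circular loop, B = μ₀IR² / [2(R²+z²)^(3/2)].
R² + z² = (0.0321)² + (0.0636)² = 0.005075 m², and (R²+z²)^(3/2) = 3.62×10⁻⁴ m³.
B = (4π×10⁻⁷ × 10.4 × 0.00103) / (2 × 3.62×10⁻⁴) = 1.86×10⁻⁵ T.

B ≈ 18.6 μT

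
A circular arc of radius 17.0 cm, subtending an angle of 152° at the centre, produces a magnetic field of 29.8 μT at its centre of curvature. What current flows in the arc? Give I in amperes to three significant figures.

For a circular arc, B = μ₀Iφ/(4πR) with φ in radians; here φ = 2.653 rad.
So I = 4πRB/(μ₀φ) = 4π × 0.17 × 2.98×10⁻⁵ / (4π×10⁻⁷ × 2.653) = 19.1 A.

I ≈ 19.1 A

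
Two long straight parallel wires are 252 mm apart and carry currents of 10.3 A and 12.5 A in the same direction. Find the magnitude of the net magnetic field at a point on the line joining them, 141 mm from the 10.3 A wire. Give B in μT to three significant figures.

Each long wire gives B = μ₀I/(2πd). Distances are d₁ = 0.141 m and d₂ = 0.111 m.
B₁ = 1.46×10⁻⁵ T, B₂ = 2.25×10⁻⁵ T.
Between parallel currents the two contributions point in opposite directions, so they subtract. B = |B₁ − B₂| = |1.46×10⁻⁵ − 2.25×10⁻⁵| = 7.91×10⁻⁶ T.

B ≈ 7.91 μT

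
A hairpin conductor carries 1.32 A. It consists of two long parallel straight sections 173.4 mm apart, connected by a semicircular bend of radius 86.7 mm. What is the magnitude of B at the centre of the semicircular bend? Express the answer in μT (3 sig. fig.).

B ≈ 7.83 μT

The semicircular arc contributes B_arc = μ₀I·π/(4πR) = μ₀I/(4R) = 4.78×10⁻⁶ T.
Each semi-infinite lead is at perpendicular distance R = 0.0867 m from the centre, with the perpendicular foot at its near end, so it contributes μ₀I/(4πR); both point the same way, together 3.04×10⁻⁶ T.
Arc and leads all point the same direction: B = 4.78×10⁻⁶ + 3.04×10⁻⁶ = 7.83×10⁻⁶ T.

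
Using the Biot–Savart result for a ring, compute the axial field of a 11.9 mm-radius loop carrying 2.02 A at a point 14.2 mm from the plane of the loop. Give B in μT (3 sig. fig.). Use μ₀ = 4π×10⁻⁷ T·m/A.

On the axis of a circular loop, B = μ₀IR² / [2(R²+z²)^(3/2)].
R² + z² = (0.0119)² + (0.0142)² = 0.0003433 m², and (R²+z²)^(3/2) = 6.36×10⁻⁶ m³.
B = (4π×10⁻⁷ × 2.02 × 0.0001416) / (2 × 6.36×10⁻⁶) = 2.83×10⁻⁵ T.

B ≈ 28.3 μT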